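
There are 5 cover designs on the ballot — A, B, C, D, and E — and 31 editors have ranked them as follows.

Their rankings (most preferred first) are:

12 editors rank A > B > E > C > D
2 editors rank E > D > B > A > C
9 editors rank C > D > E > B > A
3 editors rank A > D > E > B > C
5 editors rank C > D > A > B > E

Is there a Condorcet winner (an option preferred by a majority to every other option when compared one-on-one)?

No

Head-to-head results (31 voters total):
A vs B: A wins 20–11.
A vs C: A wins 17–14.
A vs D: D wins 16–15.
A vs E: A wins 20–11.
B vs C: B wins 17–14.
B vs D: D wins 19–12.
B vs E: B wins 17–14.
C vs D: C wins 26–5.
C vs E: E wins 17–14.
D vs E: D wins 17–14.
No candidate beats all others: A beats C beats D beats A, a majority cycle.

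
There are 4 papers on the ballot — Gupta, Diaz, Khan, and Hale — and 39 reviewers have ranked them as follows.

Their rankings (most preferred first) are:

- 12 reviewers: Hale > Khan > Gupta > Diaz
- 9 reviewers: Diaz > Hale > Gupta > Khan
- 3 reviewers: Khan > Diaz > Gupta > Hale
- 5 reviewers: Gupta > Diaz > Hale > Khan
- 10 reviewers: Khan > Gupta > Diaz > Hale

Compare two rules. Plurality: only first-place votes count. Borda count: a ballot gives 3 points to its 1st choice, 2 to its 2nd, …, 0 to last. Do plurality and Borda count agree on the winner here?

Plurality first-place counts: Gupta 5, Diaz 9, Khan 13, Hale 12 → Khan.
Borda totals: Gupta 59, Diaz 53, Khan 63, Hale 59 → Khan.
The two rules agree on Khan.

Yes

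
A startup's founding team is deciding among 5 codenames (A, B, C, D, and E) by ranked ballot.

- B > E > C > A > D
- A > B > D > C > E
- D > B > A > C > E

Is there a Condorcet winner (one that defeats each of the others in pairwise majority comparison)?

Head-to-head results (3 voters total):
A vs B: B wins 2–1.
A vs C: A wins 2–1.
A vs D: A wins 2–1.
A vs E: A wins 2–1.
B vs C: B wins 3–0.
B vs D: B wins 2–1.
B vs E: B wins 3–0.
C vs D: D wins 2–1.
C vs E: C wins 2–1.
D vs E: D wins 2–1.
B beats each rival — A (2–1), C (3–0), D (2–1), E (3–0) — so B is the Condorcet winner.

Yes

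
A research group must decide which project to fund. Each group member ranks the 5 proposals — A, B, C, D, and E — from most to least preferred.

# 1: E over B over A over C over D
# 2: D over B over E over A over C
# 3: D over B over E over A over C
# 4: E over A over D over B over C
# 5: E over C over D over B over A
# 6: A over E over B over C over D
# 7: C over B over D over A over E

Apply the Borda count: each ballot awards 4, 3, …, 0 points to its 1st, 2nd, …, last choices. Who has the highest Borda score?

Borda scores:
  A: 2 + 1 + 1 + 3 + 0 + 4 + 1 = 12
  B: 3 + 3 + 3 + 1 + 1 + 2 + 3 = 16
  C: 1 + 0 + 0 + 0 + 3 + 1 + 4 = 9
  D: 0 + 4 + 4 + 2 + 2 + 0 + 2 = 14
  E: 4 + 2 + 2 + 4 + 4 + 3 + 0 = 19
E has the highest total.

E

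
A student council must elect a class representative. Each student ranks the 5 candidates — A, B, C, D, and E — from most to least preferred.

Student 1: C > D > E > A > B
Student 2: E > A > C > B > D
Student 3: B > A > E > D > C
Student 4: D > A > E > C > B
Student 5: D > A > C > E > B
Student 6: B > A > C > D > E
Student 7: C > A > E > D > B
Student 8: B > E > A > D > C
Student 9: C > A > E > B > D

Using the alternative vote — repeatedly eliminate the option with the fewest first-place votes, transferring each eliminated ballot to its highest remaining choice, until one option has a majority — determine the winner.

C

Round 1: B 3, C 3, D 2, E 1, A 0. A has the fewest and is eliminated.
Round 2: B 3, C 3, D 2, E 1. E has the fewest and is eliminated.
Round 3: C 4, B 3, D 2. D has the fewest and is eliminated.
Round 4: C 6, B 3. C has a majority.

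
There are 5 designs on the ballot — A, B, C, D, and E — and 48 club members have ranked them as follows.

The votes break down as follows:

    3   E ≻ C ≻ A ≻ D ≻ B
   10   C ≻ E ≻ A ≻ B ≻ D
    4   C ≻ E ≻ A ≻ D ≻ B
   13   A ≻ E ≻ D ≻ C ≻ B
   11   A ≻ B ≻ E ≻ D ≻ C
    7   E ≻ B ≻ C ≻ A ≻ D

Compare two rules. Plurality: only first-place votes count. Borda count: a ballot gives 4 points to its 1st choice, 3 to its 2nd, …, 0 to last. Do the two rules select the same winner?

No

Plurality first-place counts: A 24, B 0, C 14, D 0, E 10 → A.
Borda totals: A 137, B 64, C 92, D 44, E 143 → E.
The two rules disagree: plurality picks A, Borda picks E.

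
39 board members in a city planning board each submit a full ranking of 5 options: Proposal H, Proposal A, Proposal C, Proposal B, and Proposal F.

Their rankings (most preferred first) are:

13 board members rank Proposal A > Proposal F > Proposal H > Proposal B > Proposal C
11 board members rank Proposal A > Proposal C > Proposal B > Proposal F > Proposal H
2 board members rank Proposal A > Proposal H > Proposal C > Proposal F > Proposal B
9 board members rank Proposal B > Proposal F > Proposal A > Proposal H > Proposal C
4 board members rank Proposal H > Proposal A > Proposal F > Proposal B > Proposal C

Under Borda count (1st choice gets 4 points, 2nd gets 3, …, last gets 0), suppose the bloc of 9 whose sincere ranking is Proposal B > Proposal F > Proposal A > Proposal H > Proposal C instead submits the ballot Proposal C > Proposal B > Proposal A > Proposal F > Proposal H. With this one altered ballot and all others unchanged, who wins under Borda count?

Borda totals with the altered ballot: Proposal H 48, Proposal A 134, Proposal C 73, Proposal B 66, Proposal F 69.
The winner is unchanged: still Proposal A.

Proposal A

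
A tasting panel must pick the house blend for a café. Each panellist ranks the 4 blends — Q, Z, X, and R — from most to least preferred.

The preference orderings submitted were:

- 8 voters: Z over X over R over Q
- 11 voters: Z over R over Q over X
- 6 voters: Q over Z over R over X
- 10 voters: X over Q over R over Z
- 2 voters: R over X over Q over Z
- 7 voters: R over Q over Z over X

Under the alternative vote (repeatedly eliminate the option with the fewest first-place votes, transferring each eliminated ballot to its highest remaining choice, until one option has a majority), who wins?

Z

Round 1: Z 19, X 10, R 9, Q 6. Q has the fewest and is eliminated.
Round 2: Z 25, X 10, R 9. Z has a majority.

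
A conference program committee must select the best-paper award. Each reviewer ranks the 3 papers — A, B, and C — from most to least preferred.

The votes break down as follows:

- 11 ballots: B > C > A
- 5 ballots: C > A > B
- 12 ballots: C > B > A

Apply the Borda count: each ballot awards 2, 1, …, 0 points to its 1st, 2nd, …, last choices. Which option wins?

Borda scores:
  A: 11·0 + 5·1 + 12·0 = 5
  B: 11·2 + 5·0 + 12·1 = 34
  C: 11·1 + 5·2 + 12·2 = 45
C has the highest total.

C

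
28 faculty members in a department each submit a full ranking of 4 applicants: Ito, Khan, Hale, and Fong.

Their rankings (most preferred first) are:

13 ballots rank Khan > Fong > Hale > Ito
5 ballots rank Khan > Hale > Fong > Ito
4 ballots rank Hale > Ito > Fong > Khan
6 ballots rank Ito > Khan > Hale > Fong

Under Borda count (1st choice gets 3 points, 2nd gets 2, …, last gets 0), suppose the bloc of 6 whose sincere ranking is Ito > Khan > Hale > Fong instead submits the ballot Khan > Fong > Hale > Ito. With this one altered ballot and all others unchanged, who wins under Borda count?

Borda totals with the altered ballot: Ito 8, Khan 72, Hale 41, Fong 47.
The winner is unchanged: still Khan.

Khan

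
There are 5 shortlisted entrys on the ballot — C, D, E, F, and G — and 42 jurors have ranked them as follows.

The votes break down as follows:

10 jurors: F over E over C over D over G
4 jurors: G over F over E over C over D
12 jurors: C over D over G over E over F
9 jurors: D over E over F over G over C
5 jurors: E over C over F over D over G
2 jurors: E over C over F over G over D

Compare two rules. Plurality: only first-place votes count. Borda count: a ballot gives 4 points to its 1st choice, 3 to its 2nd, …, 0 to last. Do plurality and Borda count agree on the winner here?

No

Plurality first-place counts: C 12, D 9, E 7, F 10, G 4 → C.
Borda totals: C 93, D 87, E 105, F 84, G 51 → E.
The two rules disagree: plurality picks C, Borda picks E.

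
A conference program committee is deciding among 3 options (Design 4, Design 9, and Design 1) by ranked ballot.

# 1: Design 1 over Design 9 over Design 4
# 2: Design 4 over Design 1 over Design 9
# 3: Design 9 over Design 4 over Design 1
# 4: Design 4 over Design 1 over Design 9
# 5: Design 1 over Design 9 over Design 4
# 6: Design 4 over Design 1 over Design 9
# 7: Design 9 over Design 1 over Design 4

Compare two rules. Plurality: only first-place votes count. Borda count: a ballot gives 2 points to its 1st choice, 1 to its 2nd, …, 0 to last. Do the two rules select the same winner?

Plurality first-place counts: Design 4 3, Design 9 2, Design 1 2 → Design 4.
Borda totals: Design 4 7, Design 9 6, Design 1 8 → Design 1.
The two rules disagree: plurality picks Design 4, Borda picks Design 1.

No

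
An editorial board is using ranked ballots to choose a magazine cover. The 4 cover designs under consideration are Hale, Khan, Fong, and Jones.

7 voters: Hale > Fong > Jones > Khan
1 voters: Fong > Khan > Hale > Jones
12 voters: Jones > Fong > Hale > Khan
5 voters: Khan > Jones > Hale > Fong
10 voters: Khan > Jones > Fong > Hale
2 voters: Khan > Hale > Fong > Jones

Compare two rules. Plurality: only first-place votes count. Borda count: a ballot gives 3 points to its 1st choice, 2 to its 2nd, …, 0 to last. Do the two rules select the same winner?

No

Plurality first-place counts: Hale 7, Khan 17, Fong 1, Jones 12 → Khan.
Borda totals: Hale 43, Khan 53, Fong 53, Jones 73 → Jones.
The two rules disagree: plurality picks Khan, Borda picks Jones.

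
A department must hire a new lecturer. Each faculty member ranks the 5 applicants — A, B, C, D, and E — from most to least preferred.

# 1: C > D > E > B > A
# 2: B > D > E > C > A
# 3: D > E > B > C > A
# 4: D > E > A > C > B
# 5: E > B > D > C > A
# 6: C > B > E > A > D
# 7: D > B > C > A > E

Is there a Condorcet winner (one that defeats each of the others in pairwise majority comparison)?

Head-to-head results (7 voters total):
A vs B: B wins 6–1.
A vs C: C wins 6–1.
A vs D: D wins 6–1.
A vs E: E wins 6–1.
B vs C: B wins 4–3.
B vs D: D wins 4–3.
B vs E: E wins 4–3.
C vs D: D wins 5–2.
C vs E: E wins 4–3.
D vs E: D wins 5–2.
D beats each rival — A (6–1), B (4–3), C (5–2), E (5–2) — so D is the Condorcet winner.

Yes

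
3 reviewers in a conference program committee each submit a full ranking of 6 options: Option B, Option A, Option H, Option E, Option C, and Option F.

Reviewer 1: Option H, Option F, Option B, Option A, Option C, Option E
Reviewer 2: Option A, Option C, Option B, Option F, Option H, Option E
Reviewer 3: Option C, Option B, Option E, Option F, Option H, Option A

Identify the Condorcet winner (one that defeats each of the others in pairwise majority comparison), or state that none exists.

There is no Condorcet winner

Head-to-head results (3 voters total):
Option B vs Option A: Option B wins 2–1.
Option B vs Option H: Option B wins 2–1.
Option B vs Option E: Option B wins 3–0.
Option B vs Option C: Option C wins 2–1.
Option B vs Option F: Option B wins 2–1.
Option A vs Option H: Option H wins 2–1.
Option A vs Option E: Option A wins 2–1.
Option A vs Option C: Option A wins 2–1.
Option A vs Option F: Option F wins 2–1.
Option H vs Option E: Option H wins 2–1.
Option H vs Option C: Option C wins 2–1.
Option H vs Option F: Option F wins 2–1.
Option E vs Option C: Option C wins 3–0.
Option E vs Option F: Option F wins 2–1.
Option C vs Option F: Option C wins 2–1.
No candidate beats all others: Option B beats Option A beats Option C beats Option B, a majority cycle.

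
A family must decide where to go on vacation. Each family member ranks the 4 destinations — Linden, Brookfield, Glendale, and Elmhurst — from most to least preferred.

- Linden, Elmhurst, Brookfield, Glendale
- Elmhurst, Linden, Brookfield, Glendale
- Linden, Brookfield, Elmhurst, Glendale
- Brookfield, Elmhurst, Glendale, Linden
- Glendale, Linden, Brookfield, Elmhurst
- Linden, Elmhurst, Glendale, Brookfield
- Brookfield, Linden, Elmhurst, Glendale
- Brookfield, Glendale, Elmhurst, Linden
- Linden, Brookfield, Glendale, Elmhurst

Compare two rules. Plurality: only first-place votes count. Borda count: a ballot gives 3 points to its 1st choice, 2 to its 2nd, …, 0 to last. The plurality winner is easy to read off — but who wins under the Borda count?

Plurality first-place counts: Linden 4, Brookfield 3, Glendale 1, Elmhurst 1 → Linden.
Borda totals: Linden 18, Brookfield 16, Glendale 8, Elmhurst 12 → Linden.

Linden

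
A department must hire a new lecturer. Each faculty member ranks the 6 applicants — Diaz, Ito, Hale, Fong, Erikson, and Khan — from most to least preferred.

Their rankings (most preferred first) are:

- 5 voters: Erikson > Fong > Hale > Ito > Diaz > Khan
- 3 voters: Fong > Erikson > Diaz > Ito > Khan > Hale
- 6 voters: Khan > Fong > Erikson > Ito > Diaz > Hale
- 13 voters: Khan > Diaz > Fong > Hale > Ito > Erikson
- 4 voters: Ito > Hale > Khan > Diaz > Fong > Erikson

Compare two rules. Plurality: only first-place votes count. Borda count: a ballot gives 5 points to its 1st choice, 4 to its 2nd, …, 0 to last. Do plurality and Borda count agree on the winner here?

Yes

Plurality first-place counts: Diaz 0, Ito 4, Hale 0, Fong 3, Erikson 5, Khan 19 → Khan.
Borda totals: Diaz 80, Ito 61, Hale 57, Fong 102, Erikson 55, Khan 110 → Khan.
The two rules agree on Khan.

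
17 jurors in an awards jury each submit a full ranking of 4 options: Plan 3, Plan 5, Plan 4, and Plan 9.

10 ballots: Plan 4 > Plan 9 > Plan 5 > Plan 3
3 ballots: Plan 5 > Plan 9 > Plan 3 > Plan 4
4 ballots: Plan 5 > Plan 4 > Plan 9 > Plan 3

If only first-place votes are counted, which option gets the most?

Plan 4

First-place vote totals:
  Plan 3: 0
  Plan 5: 7
  Plan 4: 10
  Plan 9: 0
Plan 4 has the most first-place votes.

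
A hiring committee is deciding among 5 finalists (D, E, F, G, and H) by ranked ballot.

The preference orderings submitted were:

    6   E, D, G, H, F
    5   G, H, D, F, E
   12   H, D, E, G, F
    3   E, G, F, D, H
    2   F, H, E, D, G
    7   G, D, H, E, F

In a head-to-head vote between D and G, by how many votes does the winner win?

Ballots ranking D above G: 6+12+2 = 20.
Ballots ranking G above D: 5+3+7 = 15.
D wins 20–15, a margin of 5.

5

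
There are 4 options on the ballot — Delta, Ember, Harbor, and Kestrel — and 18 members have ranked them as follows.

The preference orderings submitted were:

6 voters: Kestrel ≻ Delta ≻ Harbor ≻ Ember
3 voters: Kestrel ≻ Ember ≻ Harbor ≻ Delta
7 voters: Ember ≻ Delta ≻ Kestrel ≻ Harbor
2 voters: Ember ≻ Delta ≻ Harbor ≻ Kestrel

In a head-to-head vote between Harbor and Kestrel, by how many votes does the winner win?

14

Ballots ranking Harbor above Kestrel: 2.
Ballots ranking Kestrel above Harbor: 6+3+7 = 16.
Kestrel wins 16–2, a margin of 14.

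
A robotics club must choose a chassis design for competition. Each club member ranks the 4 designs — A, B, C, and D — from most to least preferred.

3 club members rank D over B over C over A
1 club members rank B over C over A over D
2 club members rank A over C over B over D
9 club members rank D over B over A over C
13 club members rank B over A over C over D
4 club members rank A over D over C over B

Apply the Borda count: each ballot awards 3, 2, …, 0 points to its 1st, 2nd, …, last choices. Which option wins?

B

Borda scores:
  A: 3·0 + 1 + 2·3 + 9·1 + 13·2 + 4·3 = 54
  B: 3·2 + 3 + 2·1 + 9·2 + 13·3 + 4·0 = 68
  C: 3·1 + 2 + 2·2 + 9·0 + 13·1 + 4·1 = 26
  D: 3·3 + 0 + 2·0 + 9·3 + 13·0 + 4·2 = 44
B has the highest total.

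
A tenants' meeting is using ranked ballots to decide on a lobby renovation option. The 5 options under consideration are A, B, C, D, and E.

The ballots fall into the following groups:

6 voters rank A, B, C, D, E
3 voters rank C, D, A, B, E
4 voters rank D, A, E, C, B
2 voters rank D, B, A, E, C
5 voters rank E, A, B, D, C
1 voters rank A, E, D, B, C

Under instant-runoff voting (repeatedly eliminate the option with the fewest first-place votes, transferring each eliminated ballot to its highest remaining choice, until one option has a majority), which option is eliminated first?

B

Round 1: A 7, D 6, E 5, C 3, B 0. B has the fewest and is eliminated.
Round 2: A 7, D 6, E 5, C 3. C has the fewest and is eliminated.
Round 3: D 9, A 7, E 5. E has the fewest and is eliminated.
Round 4: A 12, D 9. A has a majority.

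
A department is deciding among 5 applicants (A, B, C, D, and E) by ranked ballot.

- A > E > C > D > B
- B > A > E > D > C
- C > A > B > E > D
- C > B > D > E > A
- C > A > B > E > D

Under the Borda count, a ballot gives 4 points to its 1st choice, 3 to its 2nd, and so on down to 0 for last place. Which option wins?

Borda scores:
  A: 4 + 3 + 3 + 0 + 3 = 13
  B: 0 + 4 + 2 + 3 + 2 = 11
  C: 2 + 0 + 4 + 4 + 4 = 14
  D: 1 + 1 + 0 + 2 + 0 = 4
  E: 3 + 2 + 1 + 1 + 1 = 8
C has the highest total.

C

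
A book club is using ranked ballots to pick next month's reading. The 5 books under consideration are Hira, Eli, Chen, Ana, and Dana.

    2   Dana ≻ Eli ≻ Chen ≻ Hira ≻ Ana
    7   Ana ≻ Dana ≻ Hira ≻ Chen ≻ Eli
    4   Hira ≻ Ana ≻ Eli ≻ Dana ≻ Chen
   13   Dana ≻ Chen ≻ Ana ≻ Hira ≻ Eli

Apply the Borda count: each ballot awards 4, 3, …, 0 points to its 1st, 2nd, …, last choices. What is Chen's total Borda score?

Borda scores:
  Hira: 2·1 + 7·2 + 4·4 + 13·1 = 45
  Eli: 2·3 + 7·0 + 4·2 + 13·0 = 14
  Chen: 2·2 + 7·1 + 4·0 + 13·3 = 50
  Ana: 2·0 + 7·4 + 4·3 + 13·2 = 66
  Dana: 2·4 + 7·3 + 4·1 + 13·4 = 85

50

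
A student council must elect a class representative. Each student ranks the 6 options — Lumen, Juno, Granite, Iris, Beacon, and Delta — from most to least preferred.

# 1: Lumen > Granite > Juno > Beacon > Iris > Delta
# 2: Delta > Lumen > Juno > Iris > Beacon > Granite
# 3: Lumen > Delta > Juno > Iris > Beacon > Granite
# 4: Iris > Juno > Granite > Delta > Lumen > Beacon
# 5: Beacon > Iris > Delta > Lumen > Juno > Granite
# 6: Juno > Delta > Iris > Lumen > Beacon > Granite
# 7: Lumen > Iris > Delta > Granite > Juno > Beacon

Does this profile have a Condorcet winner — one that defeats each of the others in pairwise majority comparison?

No

Head-to-head results (7 voters total):
Lumen vs Juno: Lumen wins 5–2.
Lumen vs Granite: Lumen wins 6–1.
Lumen vs Iris: Lumen wins 4–3.
Lumen vs Beacon: Lumen wins 6–1.
Lumen vs Delta: Delta wins 4–3.
Juno vs Granite: Juno wins 5–2.
Juno vs Iris: Juno wins 4–3.
Juno vs Beacon: Juno wins 6–1.
Juno vs Delta: Delta wins 4–3.
Granite vs Iris: Iris wins 6–1.
Granite vs Beacon: Beacon wins 4–3.
Granite vs Delta: Delta wins 5–2.
Iris vs Beacon: Iris wins 5–2.
Iris vs Delta: Iris wins 4–3.
Beacon vs Delta: Delta wins 5–2.
No candidate beats all others: Lumen beats Iris beats Delta beats Lumen, a majority cycle.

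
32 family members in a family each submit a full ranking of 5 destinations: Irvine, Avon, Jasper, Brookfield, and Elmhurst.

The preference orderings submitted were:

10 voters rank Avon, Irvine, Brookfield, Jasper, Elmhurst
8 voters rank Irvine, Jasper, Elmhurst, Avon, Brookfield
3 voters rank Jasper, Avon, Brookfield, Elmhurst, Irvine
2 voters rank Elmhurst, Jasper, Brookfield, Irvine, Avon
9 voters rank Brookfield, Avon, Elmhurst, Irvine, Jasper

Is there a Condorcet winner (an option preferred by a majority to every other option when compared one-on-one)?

Yes

Head-to-head results (32 voters total):
Irvine vs Avon: Avon wins 22–10.
Irvine vs Jasper: Irvine wins 27–5.
Irvine vs Brookfield: Irvine wins 18–14.
Irvine vs Elmhurst: Irvine wins 18–14.
Avon vs Jasper: Avon wins 19–13.
Avon vs Brookfield: Avon wins 21–11.
Avon vs Elmhurst: Avon wins 22–10.
Jasper vs Brookfield: Brookfield wins 19–13.
Jasper vs Elmhurst: Jasper wins 21–11.
Brookfield vs Elmhurst: Brookfield wins 22–10.
Avon beats each rival — Irvine (22–10), Jasper (19–13), Brookfield (21–11), Elmhurst (22–10) — so Avon is the Condorcet winner.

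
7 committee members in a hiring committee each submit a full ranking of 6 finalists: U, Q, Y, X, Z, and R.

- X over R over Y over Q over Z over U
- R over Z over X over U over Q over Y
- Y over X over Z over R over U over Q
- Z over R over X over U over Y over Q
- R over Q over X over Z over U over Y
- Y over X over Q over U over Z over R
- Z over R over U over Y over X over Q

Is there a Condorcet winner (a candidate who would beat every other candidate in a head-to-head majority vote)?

Head-to-head results (7 voters total):
U vs Q: U wins 4–3.
U vs Y: U wins 4–3.
U vs X: X wins 6–1.
U vs Z: Z wins 6–1.
U vs R: R wins 6–1.
Q vs Y: Y wins 5–2.
Q vs X: X wins 6–1.
Q vs Z: Z wins 4–3.
Q vs R: R wins 6–1.
Y vs X: X wins 4–3.
Y vs Z: Z wins 4–3.
Y vs R: R wins 5–2.
X vs Z: X wins 4–3.
X vs R: R wins 4–3.
Z vs R: Z wins 4–3.
No candidate beats all others: X beats Z beats R beats X, a majority cycle.

No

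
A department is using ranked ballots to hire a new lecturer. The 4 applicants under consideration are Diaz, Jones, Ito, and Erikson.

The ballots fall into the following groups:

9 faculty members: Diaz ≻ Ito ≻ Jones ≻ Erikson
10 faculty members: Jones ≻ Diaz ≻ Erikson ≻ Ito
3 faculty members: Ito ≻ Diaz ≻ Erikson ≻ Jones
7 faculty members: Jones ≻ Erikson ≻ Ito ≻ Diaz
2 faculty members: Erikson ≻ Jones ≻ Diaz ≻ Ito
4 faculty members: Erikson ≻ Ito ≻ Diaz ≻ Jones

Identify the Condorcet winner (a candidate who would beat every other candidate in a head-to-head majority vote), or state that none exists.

Jones

Head-to-head results (35 voters total):
Diaz vs Jones: Jones wins 19–16.
Diaz vs Ito: Diaz wins 21–14.
Diaz vs Erikson: Diaz wins 22–13.
Jones vs Ito: Jones wins 19–16.
Jones vs Erikson: Jones wins 26–9.
Ito vs Erikson: Erikson wins 23–12.
Jones beats each rival — Diaz (19–16), Ito (19–16), Erikson (26–9) — so Jones is the Condorcet winner.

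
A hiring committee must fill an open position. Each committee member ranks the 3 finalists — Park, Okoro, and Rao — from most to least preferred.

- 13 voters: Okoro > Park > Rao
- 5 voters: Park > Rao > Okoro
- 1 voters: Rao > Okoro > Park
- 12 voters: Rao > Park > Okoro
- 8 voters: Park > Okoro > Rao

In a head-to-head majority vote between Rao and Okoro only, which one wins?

Ballots ranking Rao above Okoro: 5+1+12 = 18.
Ballots ranking Okoro above Rao: 13+8 = 21.
Okoro wins the head-to-head, 21–18.

Okoro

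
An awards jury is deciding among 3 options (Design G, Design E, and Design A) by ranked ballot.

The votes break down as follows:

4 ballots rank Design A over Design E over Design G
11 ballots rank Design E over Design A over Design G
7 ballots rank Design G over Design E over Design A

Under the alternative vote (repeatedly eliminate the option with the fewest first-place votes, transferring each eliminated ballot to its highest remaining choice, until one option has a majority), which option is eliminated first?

Design A

Round 1: Design E 11, Design G 7, Design A 4. Design A has the fewest and is eliminated.
Round 2: Design E 15, Design G 7. Design E has a majority.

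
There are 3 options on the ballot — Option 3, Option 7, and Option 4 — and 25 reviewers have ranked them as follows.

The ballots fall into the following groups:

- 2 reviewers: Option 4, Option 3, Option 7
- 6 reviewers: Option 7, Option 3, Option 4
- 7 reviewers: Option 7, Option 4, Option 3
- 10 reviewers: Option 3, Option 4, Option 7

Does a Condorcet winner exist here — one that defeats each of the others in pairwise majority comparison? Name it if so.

Option 7

Head-to-head results (25 voters total):
Option 3 vs Option 7: Option 7 wins 13–12.
Option 3 vs Option 4: Option 3 wins 16–9.
Option 7 vs Option 4: Option 7 wins 13–12.
Option 7 beats each rival — Option 3 (13–12), Option 4 (13–12) — so Option 7 is the Condorcet winner.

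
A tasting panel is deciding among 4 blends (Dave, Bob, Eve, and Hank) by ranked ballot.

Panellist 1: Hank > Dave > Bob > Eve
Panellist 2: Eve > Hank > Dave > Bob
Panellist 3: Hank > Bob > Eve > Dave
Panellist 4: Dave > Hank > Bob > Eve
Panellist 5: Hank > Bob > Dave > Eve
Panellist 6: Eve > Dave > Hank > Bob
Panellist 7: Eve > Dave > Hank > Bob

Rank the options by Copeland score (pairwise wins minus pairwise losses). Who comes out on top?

Pairwise results:
  Dave vs Bob: Dave wins 5–2.
  Dave vs Eve: Eve wins 4–3.
  Dave vs Hank: Hank wins 4–3.
  Bob vs Eve: Bob wins 4–3.
  Bob vs Hank: Hank wins 7–0.
  Eve vs Hank: Hank wins 4–3.
Copeland scores (wins − losses):
  Dave: 1 − 2 = -1
  Bob: 1 − 2 = -1
  Eve: 1 − 2 = -1
  Hank: 3 − 0 = 3
Hank has the best Copeland score.

Hank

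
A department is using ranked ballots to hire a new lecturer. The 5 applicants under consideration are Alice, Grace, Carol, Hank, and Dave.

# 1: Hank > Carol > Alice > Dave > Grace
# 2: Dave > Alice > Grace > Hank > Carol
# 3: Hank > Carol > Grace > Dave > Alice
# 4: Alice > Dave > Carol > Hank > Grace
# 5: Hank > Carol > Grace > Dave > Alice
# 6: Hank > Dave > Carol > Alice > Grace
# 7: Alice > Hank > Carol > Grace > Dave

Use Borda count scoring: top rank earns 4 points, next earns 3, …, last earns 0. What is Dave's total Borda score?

Borda scores:
  Alice: 2 + 3 + 0 + 4 + 0 + 1 + 4 = 14
  Grace: 0 + 2 + 2 + 0 + 2 + 0 + 1 = 7
  Carol: 3 + 0 + 3 + 2 + 3 + 2 + 2 = 15
  Hank: 4 + 1 + 4 + 1 + 4 + 4 + 3 = 21
  Dave: 1 + 4 + 1 + 3 + 1 + 3 + 0 = 13

13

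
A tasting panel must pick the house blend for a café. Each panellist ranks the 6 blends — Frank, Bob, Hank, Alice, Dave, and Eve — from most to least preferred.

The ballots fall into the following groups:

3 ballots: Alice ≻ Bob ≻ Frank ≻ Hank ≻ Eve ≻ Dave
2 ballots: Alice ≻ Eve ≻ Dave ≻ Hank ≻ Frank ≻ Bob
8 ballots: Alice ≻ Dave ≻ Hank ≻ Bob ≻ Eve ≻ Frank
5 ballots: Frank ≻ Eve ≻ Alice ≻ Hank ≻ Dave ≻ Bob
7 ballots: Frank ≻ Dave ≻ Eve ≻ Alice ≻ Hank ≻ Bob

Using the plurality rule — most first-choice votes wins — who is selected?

First-place vote totals:
  Frank: 12
  Bob: 0
  Hank: 0
  Alice: 13
  Dave: 0
  Eve: 0
Alice has the most first-place votes.

Alice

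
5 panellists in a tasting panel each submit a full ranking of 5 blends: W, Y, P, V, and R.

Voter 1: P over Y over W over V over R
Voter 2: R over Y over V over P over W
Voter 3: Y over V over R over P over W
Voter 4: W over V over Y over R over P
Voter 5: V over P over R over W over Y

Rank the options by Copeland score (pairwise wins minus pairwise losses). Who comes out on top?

Y

Pairwise results:
  W vs Y: Y wins 3–2.
  W vs P: P wins 4–1.
  W vs V: V wins 3–2.
  W vs R: R wins 3–2.
  Y vs P: Y wins 3–2.
  Y vs V: Y wins 3–2.
  Y vs R: Y wins 3–2.
  P vs V: V wins 4–1.
  P vs R: R wins 3–2.
  V vs R: V wins 4–1.
Copeland scores (wins − losses):
  W: 0 − 4 = -4
  Y: 4 − 0 = 4
  P: 1 − 3 = -2
  V: 3 − 1 = 2
  R: 2 − 2 = 0
Y has the best Copeland score.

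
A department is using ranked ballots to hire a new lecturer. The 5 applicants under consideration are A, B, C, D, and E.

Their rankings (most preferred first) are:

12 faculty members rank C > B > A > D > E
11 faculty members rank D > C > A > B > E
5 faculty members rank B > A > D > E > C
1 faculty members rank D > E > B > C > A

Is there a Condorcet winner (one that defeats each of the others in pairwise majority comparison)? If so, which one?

Head-to-head results (29 voters total):
A vs B: B wins 18–11.
A vs C: C wins 24–5.
A vs D: A wins 17–12.
A vs E: A wins 28–1.
B vs C: C wins 23–6.
B vs D: B wins 17–12.
B vs E: B wins 28–1.
C vs D: D wins 17–12.
C vs E: C wins 23–6.
D vs E: D wins 29–0.
No candidate beats all others: A beats D beats C beats A, a majority cycle.

No Condorcet winner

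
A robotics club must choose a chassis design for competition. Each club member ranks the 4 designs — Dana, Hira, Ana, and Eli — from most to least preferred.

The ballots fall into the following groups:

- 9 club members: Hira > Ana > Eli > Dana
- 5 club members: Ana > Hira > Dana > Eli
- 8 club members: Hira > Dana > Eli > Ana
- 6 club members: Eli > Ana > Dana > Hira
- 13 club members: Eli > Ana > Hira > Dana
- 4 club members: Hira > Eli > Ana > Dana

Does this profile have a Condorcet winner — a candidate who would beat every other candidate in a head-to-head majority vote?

No

Head-to-head results (45 voters total):
Dana vs Hira: Hira wins 39–6.
Dana vs Ana: Ana wins 37–8.
Dana vs Eli: Eli wins 32–13.
Hira vs Ana: Ana wins 24–21.
Hira vs Eli: Hira wins 26–19.
Ana vs Eli: Eli wins 31–14.
No candidate beats all others: Hira beats Eli beats Ana beats Hira, a majority cycle.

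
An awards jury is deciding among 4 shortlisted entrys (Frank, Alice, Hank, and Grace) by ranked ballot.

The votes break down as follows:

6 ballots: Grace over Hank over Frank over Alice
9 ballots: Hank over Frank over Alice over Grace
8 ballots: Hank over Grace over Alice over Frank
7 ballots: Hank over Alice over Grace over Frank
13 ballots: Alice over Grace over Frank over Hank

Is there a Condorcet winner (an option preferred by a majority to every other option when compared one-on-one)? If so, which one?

Hank

Head-to-head results (43 voters total):
Frank vs Alice: Alice wins 28–15.
Frank vs Hank: Hank wins 30–13.
Frank vs Grace: Grace wins 34–9.
Alice vs Hank: Hank wins 30–13.
Alice vs Grace: Alice wins 29–14.
Hank vs Grace: Hank wins 24–19.
Hank beats each rival — Frank (30–13), Alice (30–13), Grace (24–19) — so Hank is the Condorcet winner.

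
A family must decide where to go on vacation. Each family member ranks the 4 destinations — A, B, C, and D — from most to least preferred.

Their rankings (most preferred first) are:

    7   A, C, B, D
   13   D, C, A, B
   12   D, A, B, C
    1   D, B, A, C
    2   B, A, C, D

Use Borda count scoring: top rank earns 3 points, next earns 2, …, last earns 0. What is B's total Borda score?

27

Borda scores:
  A: 7·3 + 13·1 + 12·2 + 1 + 2·2 = 63
  B: 7·1 + 13·0 + 12·1 + 2 + 2·3 = 27
  C: 7·2 + 13·2 + 12·0 + 0 + 2·1 = 42
  D: 7·0 + 13·3 + 12·3 + 3 + 2·0 = 78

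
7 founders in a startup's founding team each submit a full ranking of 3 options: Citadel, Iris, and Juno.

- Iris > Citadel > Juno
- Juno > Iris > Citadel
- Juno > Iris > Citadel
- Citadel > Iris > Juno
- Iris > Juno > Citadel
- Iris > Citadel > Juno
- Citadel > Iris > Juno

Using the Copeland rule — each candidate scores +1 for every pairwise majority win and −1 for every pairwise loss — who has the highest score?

Pairwise results:
  Citadel vs Iris: Iris wins 5–2.
  Citadel vs Juno: Citadel wins 4–3.
  Iris vs Juno: Iris wins 5–2.
Copeland scores (wins − losses):
  Citadel: 1 − 1 = 0
  Iris: 2 − 0 = 2
  Juno: 0 − 2 = -2
Iris has the best Copeland score.

Iris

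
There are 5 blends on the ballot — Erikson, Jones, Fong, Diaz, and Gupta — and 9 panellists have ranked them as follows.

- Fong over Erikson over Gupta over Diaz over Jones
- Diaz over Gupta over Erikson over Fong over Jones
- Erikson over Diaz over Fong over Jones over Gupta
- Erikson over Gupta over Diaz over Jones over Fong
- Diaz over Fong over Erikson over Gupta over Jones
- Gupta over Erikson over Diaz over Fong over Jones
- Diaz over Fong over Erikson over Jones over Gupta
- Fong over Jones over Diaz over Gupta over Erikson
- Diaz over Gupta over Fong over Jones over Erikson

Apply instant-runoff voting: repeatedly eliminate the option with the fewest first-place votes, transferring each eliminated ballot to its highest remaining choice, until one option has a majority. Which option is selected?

Diaz

Round 1: Diaz 4, Erikson 2, Fong 2, Gupta 1, Jones 0. Jones has the fewest and is eliminated.
Round 2: Diaz 4, Erikson 2, Fong 2, Gupta 1. Gupta has the fewest and is eliminated.
Round 3: Diaz 4, Erikson 3, Fong 2. Fong has the fewest and is eliminated.
Round 4: Diaz 5, Erikson 4. Diaz has a majority.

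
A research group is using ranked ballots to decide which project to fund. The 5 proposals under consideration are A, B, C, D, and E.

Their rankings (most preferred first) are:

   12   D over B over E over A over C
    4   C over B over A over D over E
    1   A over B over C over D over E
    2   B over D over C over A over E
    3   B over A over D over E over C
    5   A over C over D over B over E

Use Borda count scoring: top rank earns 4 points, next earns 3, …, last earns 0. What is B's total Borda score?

Borda scores:
  A: 12·1 + 4·2 + 4 + 2·1 + 3·3 + 5·4 = 55
  B: 12·3 + 4·3 + 3 + 2·4 + 3·4 + 5·1 = 76
  C: 12·0 + 4·4 + 2 + 2·2 + 3·0 + 5·3 = 37
  D: 12·4 + 4·1 + 1 + 2·3 + 3·2 + 5·2 = 75
  E: 12·2 + 4·0 + 0 + 2·0 + 3·1 + 5·0 = 27

76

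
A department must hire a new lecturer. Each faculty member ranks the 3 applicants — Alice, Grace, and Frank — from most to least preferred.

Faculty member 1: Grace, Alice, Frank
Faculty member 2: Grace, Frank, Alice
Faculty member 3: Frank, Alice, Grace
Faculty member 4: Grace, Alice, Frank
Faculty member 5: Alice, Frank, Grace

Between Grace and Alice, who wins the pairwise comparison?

Ballots ranking Grace above Alice: 3.
Ballots ranking Alice above Grace: 2.
Grace wins the head-to-head, 3–2.

Grace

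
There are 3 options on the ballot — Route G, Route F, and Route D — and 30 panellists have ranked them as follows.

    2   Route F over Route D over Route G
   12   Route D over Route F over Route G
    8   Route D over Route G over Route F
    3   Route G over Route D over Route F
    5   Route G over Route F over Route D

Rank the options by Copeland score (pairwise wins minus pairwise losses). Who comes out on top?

Route D

Pairwise results:
  Route G vs Route F: Route G wins 16–14.
  Route G vs Route D: Route D wins 22–8.
  Route F vs Route D: Route D wins 23–7.
Copeland scores (wins − losses):
  Route G: 1 − 1 = 0
  Route F: 0 − 2 = -2
  Route D: 2 − 0 = 2
Route D has the best Copeland score.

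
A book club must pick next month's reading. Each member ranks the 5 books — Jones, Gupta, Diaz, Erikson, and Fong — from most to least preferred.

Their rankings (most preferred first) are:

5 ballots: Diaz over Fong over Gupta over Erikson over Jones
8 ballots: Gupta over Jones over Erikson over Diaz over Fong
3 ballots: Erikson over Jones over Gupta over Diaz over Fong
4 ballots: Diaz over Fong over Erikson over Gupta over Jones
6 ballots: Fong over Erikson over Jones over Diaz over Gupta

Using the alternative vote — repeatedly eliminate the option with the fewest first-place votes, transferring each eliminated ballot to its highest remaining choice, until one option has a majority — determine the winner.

Diaz

Round 1: Diaz 9, Gupta 8, Fong 6, Erikson 3, Jones 0. Jones has the fewest and is eliminated.
Round 2: Diaz 9, Gupta 8, Fong 6, Erikson 3. Erikson has the fewest and is eliminated.
Round 3: Gupta 11, Diaz 9, Fong 6. Fong has the fewest and is eliminated.
Round 4: Diaz 15, Gupta 11. Diaz has a majority.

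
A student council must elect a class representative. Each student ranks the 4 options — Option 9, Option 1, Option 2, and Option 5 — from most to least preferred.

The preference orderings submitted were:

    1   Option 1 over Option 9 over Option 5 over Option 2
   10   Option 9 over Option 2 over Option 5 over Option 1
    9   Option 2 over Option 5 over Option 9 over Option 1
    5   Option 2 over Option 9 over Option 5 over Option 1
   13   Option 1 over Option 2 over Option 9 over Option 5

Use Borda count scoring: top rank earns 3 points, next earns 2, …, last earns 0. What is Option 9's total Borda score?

Borda scores:
  Option 9: 2 + 10·3 + 9·1 + 5·2 + 13·1 = 64
  Option 1: 3 + 10·0 + 9·0 + 5·0 + 13·3 = 42
  Option 2: 0 + 10·2 + 9·3 + 5·3 + 13·2 = 88
  Option 5: 1 + 10·1 + 9·2 + 5·1 + 13·0 = 34

64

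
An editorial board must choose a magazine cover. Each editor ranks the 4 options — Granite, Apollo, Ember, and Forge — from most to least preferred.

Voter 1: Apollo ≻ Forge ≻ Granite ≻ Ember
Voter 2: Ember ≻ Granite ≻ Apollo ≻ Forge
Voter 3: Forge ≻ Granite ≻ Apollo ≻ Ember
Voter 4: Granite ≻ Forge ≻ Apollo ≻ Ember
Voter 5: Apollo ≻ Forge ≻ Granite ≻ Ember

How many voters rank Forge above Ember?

Ballots ranking Forge above Ember: 4.
Ballots ranking Ember above Forge: 1.
So 4 of 5 voters prefer Forge to Ember.

4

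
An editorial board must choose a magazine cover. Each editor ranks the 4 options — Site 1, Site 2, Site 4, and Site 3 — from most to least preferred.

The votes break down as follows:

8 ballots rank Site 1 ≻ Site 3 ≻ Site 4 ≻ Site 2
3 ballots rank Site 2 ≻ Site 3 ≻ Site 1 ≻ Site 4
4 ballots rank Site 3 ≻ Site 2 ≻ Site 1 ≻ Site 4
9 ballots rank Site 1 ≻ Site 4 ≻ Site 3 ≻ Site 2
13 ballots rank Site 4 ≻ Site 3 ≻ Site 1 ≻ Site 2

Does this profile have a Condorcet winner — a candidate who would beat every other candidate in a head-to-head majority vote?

No

Head-to-head results (37 voters total):
Site 1 vs Site 2: Site 1 wins 30–7.
Site 1 vs Site 4: Site 1 wins 24–13.
Site 1 vs Site 3: Site 3 wins 20–17.
Site 2 vs Site 4: Site 4 wins 30–7.
Site 2 vs Site 3: Site 3 wins 34–3.
Site 4 vs Site 3: Site 4 wins 22–15.
No candidate beats all others: Site 1 beats Site 4 beats Site 3 beats Site 1, a majority cycle.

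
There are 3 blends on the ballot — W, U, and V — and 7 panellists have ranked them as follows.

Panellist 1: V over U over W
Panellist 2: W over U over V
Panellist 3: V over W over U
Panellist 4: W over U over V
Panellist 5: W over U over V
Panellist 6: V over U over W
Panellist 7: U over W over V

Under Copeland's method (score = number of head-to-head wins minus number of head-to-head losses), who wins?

W

Pairwise results:
  W vs U: W wins 4–3.
  W vs V: W wins 4–3.
  U vs V: U wins 4–3.
Copeland scores (wins − losses):
  W: 2 − 0 = 2
  U: 1 − 1 = 0
  V: 0 − 2 = -2
W has the best Copeland score.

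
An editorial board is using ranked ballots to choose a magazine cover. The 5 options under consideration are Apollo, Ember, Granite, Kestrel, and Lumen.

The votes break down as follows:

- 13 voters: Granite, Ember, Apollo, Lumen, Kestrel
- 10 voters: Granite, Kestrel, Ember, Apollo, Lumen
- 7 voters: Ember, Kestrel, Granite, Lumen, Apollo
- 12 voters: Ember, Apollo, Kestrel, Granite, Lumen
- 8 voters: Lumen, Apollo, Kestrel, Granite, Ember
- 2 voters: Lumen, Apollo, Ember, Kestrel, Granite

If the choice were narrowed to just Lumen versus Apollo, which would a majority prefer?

Ballots ranking Lumen above Apollo: 7+8+2 = 17.
Ballots ranking Apollo above Lumen: 13+10+12 = 35.
Apollo wins the head-to-head, 35–17.

Apollo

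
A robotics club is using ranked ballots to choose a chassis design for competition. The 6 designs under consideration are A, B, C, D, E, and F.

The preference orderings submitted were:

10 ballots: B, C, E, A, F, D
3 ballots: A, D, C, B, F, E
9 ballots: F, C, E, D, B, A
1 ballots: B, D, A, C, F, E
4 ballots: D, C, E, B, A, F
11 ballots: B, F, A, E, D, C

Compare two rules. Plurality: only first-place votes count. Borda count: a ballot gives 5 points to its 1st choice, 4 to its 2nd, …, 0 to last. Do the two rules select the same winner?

Plurality first-place counts: A 3, B 22, C 0, D 4, E 0, F 9 → B.
Borda totals: A 75, B 133, C 103, D 65, E 91, F 103 → B.
The two rules agree on B.

Yes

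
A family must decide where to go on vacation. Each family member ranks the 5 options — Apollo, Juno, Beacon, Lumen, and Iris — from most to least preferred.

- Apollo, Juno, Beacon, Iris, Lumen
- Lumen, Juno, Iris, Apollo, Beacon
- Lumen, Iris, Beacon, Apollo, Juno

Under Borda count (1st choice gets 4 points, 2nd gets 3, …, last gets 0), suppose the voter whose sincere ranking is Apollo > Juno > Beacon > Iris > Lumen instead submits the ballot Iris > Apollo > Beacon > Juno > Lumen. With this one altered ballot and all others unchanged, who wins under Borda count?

Borda totals with the altered ballot: Apollo 5, Juno 4, Beacon 4, Lumen 8, Iris 9.
The switch changes the winner from Lumen to Iris.

Iris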